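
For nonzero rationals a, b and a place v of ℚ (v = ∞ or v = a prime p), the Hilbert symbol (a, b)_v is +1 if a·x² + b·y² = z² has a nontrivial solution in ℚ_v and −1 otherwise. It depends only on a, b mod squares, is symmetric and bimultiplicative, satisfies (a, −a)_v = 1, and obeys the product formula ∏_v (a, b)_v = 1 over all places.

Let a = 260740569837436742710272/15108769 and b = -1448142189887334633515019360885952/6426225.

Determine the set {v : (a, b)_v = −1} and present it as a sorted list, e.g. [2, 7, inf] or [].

[3, 31, 43, 47]

(a, b) ≡ (93, -1065067) mod (ℚ^×)²; places V = {2, 3, 5, 7, 11, 13, 17, 23, 31, 37, 43, 47, ∞}.
(a,b)_23: α=-2, u≡2; β=0, v≡7 (mod 23); (2|23)=+1, (7|23)=-1; sign (−1)^0·+1^0·-1^-2 = +1.
(a,b)_5: α=0, u≡3; β=-2, v≡2 (mod 5); (3|5)=-1, (2|5)=-1; sign (−1)^0·-1^-2·-1^0 = +1.
(a,b)_3: α=1, u≡1; β=-2, v≡2 (mod 3); (1|3)=+1, (2|3)=-1; sign (−1)^0·+1^-2·-1^1 = -1.
(a,b)_37: α=0, u≡13; β=2, v≡24 (mod 37); (13|37)=-1, (24|37)=-1; sign (−1)^0·-1^2·-1^0 = +1.
(a,b)_2: α=10, β=6; u≡5, v≡5 (mod 8); ε(u)ε(v)=0·0, αω(v)=10·1, βω(u)=6·1; sum ≡ 0  ⇒  +1.
(a,b)_31: α=3, u≡24; β=5, v≡24 (mod 31); (24|31)=-1, (24|31)=-1; sign (−1)^1·-1^5·-1^3 = -1.
(a,b)_43: α=2, u≡33; β=3, v≡19 (mod 43); (33|43)=-1, (19|43)=-1; sign (−1)^0·-1^3·-1^2 = -1.
(a,b)_47: α=2, u≡20; β=3, v≡46 (mod 47); (20|47)=-1, (46|47)=-1; sign (−1)^0·-1^3·-1^2 = -1.
(a,b)_13: α=-4, u≡2; β=-4, v≡4 (mod 13); (2|13)=-1, (4|13)=+1; sign (−1)^0·-1^-4·+1^-4 = +1.
(a,b)_17: α=0, u≡4; β=3, v≡3 (mod 17); (4|17)=+1, (3|17)=-1; sign (−1)^0·+1^3·-1^0 = +1.
(a,b)_7: α=8, u≡2; β=6, v≡2 (mod 7); (2|7)=+1, (2|7)=+1; sign (−1)^0·+1^6·+1^8 = +1.
(a,b)_∞: sgn(93)=+, sgn(-1065067)=−, so +1.
(a,b)_11: α=2, u≡5; β=2, v≡10 (mod 11); (5|11)=+1, (10|11)=-1; sign (−1)^0·+1^2·-1^2 = +1.
Ram(93, -1065067) = {3, 31, 43, 47}; no ℚ_3-point on the conic.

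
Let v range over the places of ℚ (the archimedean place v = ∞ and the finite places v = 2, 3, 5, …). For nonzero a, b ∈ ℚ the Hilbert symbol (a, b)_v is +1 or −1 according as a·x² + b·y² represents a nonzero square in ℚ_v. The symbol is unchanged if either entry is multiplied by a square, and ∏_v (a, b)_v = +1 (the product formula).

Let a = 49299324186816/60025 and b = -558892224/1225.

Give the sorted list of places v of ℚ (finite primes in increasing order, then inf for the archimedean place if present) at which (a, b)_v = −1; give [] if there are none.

Mod squares: a ≡ 11, b ≡ -11. Check v ∈ {∞, 2, 3, 5, 7, 11}.
v=7: a=7^-4·(≡1), b=7^-2·(≡3) mod 7; (1|7)=+1, (3|7)=-1; (−1)^{-4·-2·3}·(+1)^-2·(-1)^-4 = +1.
v=5: a=5^-2·(≡1), b=5^-2·(≡4) mod 5; (1|5)=+1, (4|5)=+1; (−1)^{-2·-2·2}·(+1)^-2·(+1)^-2 = +1.
v=2: v_2(a)=6, v_2(b)=6; units ≡ 3, 5 (mod 8); ε·ε+αω+βω = 1·0+6·1+6·1 ≡ 0  ⇒  (a,b)_2 = +1.
v=11: a=11^5·(≡4), b=11^3·(≡8) mod 11; (4|11)=+1, (8|11)=-1; (−1)^{5·3·5}·(+1)^3·(-1)^5 = +1.
v=∞: 11 > 0 and -11 < 0  ⇒  (a,b)_∞ = +1.
v=3: a=3^14·(≡2), b=3^8·(≡1) mod 3; (2|3)=-1, (1|3)=+1; (−1)^{14·8·1}·(-1)^8·(+1)^14 = +1.
Ram(a, b) = ∅: the form 11·x² + -11·y² − z² is isotropic over every ℚ_v, so by Hasse–Minkowski it is isotropic over ℚ.

[]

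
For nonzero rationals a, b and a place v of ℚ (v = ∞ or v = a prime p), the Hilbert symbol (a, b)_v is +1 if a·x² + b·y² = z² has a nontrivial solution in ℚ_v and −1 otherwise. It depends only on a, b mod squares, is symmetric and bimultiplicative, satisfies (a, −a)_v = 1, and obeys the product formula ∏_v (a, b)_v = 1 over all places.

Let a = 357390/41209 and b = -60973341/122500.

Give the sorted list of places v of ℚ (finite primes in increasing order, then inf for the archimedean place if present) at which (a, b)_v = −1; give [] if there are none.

[3, 13]

Mod squares: a ≡ 110, b ≡ -429. Check v ∈ {∞, 2, 3, 5, 7, 11, 13, 19, 29}.
v=7: a=7^-2·(≡5), b=7^-2·(≡5) mod 7; (5|7)=-1, (5|7)=-1; (−1)^{-2·-2·3}·(-1)^-2·(-1)^-2 = +1.
v=2: v_2(a)=1, v_2(b)=-2; units ≡ 7, 3 (mod 8); ε·ε+αω+βω = 1·1+1·1+-2·0 ≡ 0  ⇒  (a,b)_2 = +1.
v=5: a=5^1·(≡2), b=5^-4·(≡4) mod 5; (2|5)=-1, (4|5)=+1; (−1)^{1·-4·2}·(-1)^-4·(+1)^1 = +1.
v=29: a=29^-2·(≡20), b=29^2·(≡7) mod 29; (20|29)=+1, (7|29)=+1; (−1)^{-2·2·14}·(+1)^2·(+1)^-2 = +1.
v=∞: 110 > 0 and -429 < 0  ⇒  (a,b)_∞ = +1.
v=13: a=13^0·(≡6), b=13^3·(≡2) mod 13; (6|13)=-1, (2|13)=-1; (−1)^{0·3·6}·(-1)^3·(-1)^0 = -1.
v=3: a=3^2·(≡2), b=3^1·(≡1) mod 3; (2|3)=-1, (1|3)=+1; (−1)^{2·1·1}·(-1)^1·(+1)^2 = -1.
v=19: a=19^2·(≡18), b=19^0·(≡13) mod 19; (18|19)=-1, (13|19)=-1; (−1)^{2·0·9}·(-1)^0·(-1)^2 = +1.
v=11: a=11^1·(≡6), b=11^1·(≡3) mod 11; (6|11)=-1, (3|11)=+1; (−1)^{1·1·5}·(-1)^1·(+1)^1 = +1.
(110, -429 / ℚ) ramifies at {3, 13}: a division algebra.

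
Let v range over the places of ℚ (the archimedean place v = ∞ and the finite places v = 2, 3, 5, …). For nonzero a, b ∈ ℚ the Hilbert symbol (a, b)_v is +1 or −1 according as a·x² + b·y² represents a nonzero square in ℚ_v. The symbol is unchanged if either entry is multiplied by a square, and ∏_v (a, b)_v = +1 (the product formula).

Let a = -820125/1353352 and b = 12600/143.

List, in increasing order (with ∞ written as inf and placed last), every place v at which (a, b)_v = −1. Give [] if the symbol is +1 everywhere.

(a, b) ≡ (-10010, 2002) mod (ℚ^×)²; places V = {2, 3, 5, 7, 11, 13, ∞}.
(a,b)_11: α=-1, u≡3; β=-1, v≡8 (mod 11); (3|11)=+1, (8|11)=-1; sign (−1)^1·+1^-1·-1^-1 = +1.
(a,b)_2: α=-3, β=3; u≡3, v≡1 (mod 8); ε(u)ε(v)=1·0, αω(v)=-3·0, βω(u)=3·1; sum ≡ 1  ⇒  -1.
(a,b)_∞: sgn(-10010)=−, sgn(2002)=+, so +1.
(a,b)_3: α=8, u≡1; β=2, v≡1 (mod 3); (1|3)=+1, (1|3)=+1; sign (−1)^0·+1^2·+1^8 = +1.
(a,b)_7: α=-1, u≡3; β=1, v≡5 (mod 7); (3|7)=-1, (5|7)=-1; sign (−1)^1·-1^1·-1^-1 = -1.
(a,b)_5: α=3, u≡2; β=2, v≡3 (mod 5); (2|5)=-1, (3|5)=-1; sign (−1)^0·-1^2·-1^3 = -1.
(a,b)_13: α=-3, u≡9; β=-1, v≡5 (mod 13); (9|13)=+1, (5|13)=-1; sign (−1)^0·+1^-1·-1^-3 = -1.
(-10010, 2002 / ℚ) ramifies at {2, 5, 7, 13}: a division algebra.

[2, 5, 7, 13]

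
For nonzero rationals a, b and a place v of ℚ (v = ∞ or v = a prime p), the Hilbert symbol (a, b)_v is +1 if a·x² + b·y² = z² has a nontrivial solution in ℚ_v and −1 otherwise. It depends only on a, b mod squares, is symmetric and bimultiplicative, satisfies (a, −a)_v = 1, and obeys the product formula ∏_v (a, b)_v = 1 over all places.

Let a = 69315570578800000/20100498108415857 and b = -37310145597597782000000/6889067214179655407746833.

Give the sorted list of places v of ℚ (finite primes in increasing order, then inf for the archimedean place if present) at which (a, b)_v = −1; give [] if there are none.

[3, 11]

(a, b) ≡ (2310, -6006) mod (ℚ^×)²; places V = {2, 3, 5, 7, 11, 13, 17, 19, 29, 37, 41, ∞}.
(a,b)_17: α=-2, u≡13; β=-4, v≡10 (mod 17); (13|17)=+1, (10|17)=-1; sign (−1)^0·+1^-4·-1^-2 = +1.
(a,b)_41: α=-2, u≡13; β=-2, v≡2 (mod 41); (13|41)=-1, (2|41)=+1; sign (−1)^0·-1^-2·+1^-2 = +1.
(a,b)_29: α=-2, u≡8; β=-2, v≡18 (mod 29); (8|29)=-1, (18|29)=-1; sign (−1)^0·-1^-2·-1^-2 = +1.
(a,b)_3: α=-3, u≡2; β=-7, v≡2 (mod 3); (2|3)=-1, (2|3)=-1; sign (−1)^1·-1^-7·-1^-3 = -1.
(a,b)_13: α=4, u≡9; β=7, v≡5 (mod 13); (9|13)=+1, (5|13)=-1; sign (−1)^0·+1^7·-1^4 = +1.
(a,b)_19: α=2, u≡1; β=2, v≡16 (mod 19); (1|19)=+1, (16|19)=+1; sign (−1)^0·+1^2·+1^2 = +1.
(a,b)_11: α=-3, u≡9; β=-7, v≡4 (mod 11); (9|11)=+1, (4|11)=+1; sign (−1)^1·+1^-7·+1^-3 = -1.
(a,b)_5: α=5, u≡3; β=6, v≡4 (mod 5); (3|5)=-1, (4|5)=+1; sign (−1)^0·-1^6·+1^5 = +1.
(a,b)_2: α=7, β=7; u≡3, v≡5 (mod 8); ε(u)ε(v)=1·0, αω(v)=7·1, βω(u)=7·1; sum ≡ 0  ⇒  +1.
(a,b)_37: α=-2, u≡10; β=-2, v≡7 (mod 37); (10|37)=+1, (7|37)=+1; sign (−1)^0·+1^-2·+1^-2 = +1.
(a,b)_7: α=5, u≡4; β=7, v≡5 (mod 7); (4|7)=+1, (5|7)=-1; sign (−1)^1·+1^7·-1^5 = +1.
(a,b)_∞: sgn(2310)=+, sgn(-6006)=−, so +1.
Ram(2310, -6006) = {3, 11}; no ℚ_3-point on the conic.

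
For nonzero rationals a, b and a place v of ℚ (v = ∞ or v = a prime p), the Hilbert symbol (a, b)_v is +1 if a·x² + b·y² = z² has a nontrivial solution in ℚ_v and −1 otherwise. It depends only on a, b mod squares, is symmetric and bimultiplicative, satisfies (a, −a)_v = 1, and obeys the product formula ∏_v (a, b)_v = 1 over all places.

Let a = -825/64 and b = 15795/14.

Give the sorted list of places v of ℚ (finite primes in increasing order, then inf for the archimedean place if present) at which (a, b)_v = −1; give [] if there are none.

(a, b) ≡ (-33, 2730) mod (ℚ^×)²; places V = {2, 3, 5, 7, 11, 13, ∞}.
(a,b)_2: α=-6, β=-1; u≡7, v≡5 (mod 8); ε(u)ε(v)=1·0, αω(v)=-6·1, βω(u)=-1·0; sum ≡ 0  ⇒  +1.
(a,b)_3: α=1, u≡1; β=5, v≡1 (mod 3); (1|3)=+1, (1|3)=+1; sign (−1)^1·+1^5·+1^1 = -1.
(a,b)_13: α=0, u≡6; β=1, v≡6 (mod 13); (6|13)=-1, (6|13)=-1; sign (−1)^0·-1^1·-1^0 = -1.
(a,b)_5: α=2, u≡3; β=1, v≡1 (mod 5); (3|5)=-1, (1|5)=+1; sign (−1)^0·-1^1·+1^2 = -1.
(a,b)_∞: sgn(-33)=−, sgn(2730)=+, so +1.
(a,b)_7: α=0, u≡1; β=-1, v≡5 (mod 7); (1|7)=+1, (5|7)=-1; sign (−1)^0·+1^-1·-1^0 = +1.
(a,b)_11: α=1, u≡10; β=0, v≡7 (mod 11); (10|11)=-1, (7|11)=-1; sign (−1)^0·-1^0·-1^1 = -1.
Ram(-33, 2730) = {3, 5, 11, 13}; no ℚ_3-point on the conic.

[3, 5, 11, 13]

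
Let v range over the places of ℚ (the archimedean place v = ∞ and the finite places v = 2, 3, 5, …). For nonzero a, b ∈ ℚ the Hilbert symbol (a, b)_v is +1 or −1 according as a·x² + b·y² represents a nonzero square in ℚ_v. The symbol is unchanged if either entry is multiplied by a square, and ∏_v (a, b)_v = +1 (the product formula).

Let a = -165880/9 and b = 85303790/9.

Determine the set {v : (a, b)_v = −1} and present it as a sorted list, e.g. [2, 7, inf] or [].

(a, b) ≡ (-41470, 704990) mod (ℚ^×)²; places V = {2, 3, 5, 11, 13, 17, 29, ∞}.
(a,b)_3: α=-2, u≡2; β=-2, v≡2 (mod 3); (2|3)=-1, (2|3)=-1; sign (−1)^0·-1^-2·-1^-2 = +1.
(a,b)_29: α=1, u≡25; β=1, v≡27 (mod 29); (25|29)=+1, (27|29)=-1; sign (−1)^0·+1^1·-1^1 = -1.
(a,b)_13: α=1, u≡5; β=1, v≡6 (mod 13); (5|13)=-1, (6|13)=-1; sign (−1)^0·-1^1·-1^1 = +1.
(a,b)_17: α=0, u≡12; β=1, v≡11 (mod 17); (12|17)=-1, (11|17)=-1; sign (−1)^0·-1^1·-1^0 = -1.
(a,b)_∞: sgn(-41470)=−, sgn(704990)=+, so +1.
(a,b)_11: α=1, u≡5; β=3, v≡9 (mod 11); (5|11)=+1, (9|11)=+1; sign (−1)^1·+1^3·+1^1 = -1.
(a,b)_5: α=1, u≡1; β=1, v≡2 (mod 5); (1|5)=+1, (2|5)=-1; sign (−1)^0·+1^1·-1^1 = -1.
(a,b)_2: α=3, β=1; u≡1, v≡7 (mod 8); ε(u)ε(v)=0·1, αω(v)=3·0, βω(u)=1·0; sum ≡ 0  ⇒  +1.
|Ram(-41470, 704990)| = 4, even; anisotropic at {5, 11, 17, 29}.

[5, 11, 17, 29]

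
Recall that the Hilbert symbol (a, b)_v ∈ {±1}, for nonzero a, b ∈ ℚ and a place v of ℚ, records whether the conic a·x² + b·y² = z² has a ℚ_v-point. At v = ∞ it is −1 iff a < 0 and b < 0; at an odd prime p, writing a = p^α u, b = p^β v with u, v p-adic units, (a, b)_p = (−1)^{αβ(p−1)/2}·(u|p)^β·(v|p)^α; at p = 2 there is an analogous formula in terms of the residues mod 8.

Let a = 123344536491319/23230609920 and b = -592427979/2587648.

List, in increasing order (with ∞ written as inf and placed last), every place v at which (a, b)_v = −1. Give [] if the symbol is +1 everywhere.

[3, 5]

(a, b) ≡ (17670, -22533) mod (ℚ^×)²; places V = {2, 3, 5, 7, 11, 13, 19, 29, 31, 37, ∞}.
(a,b)_7: α=-2, u≡2; β=-1, v≡4 (mod 7); (2|7)=+1, (4|7)=+1; sign (−1)^0·+1^-1·+1^-2 = +1.
(a,b)_∞: sgn(17670)=+, sgn(-22533)=−, so +1.
(a,b)_29: α=2, u≡16; β=1, v≡5 (mod 29); (16|29)=+1, (5|29)=+1; sign (−1)^0·+1^1·+1^2 = +1.
(a,b)_13: α=4, u≡4; β=2, v≡1 (mod 13); (4|13)=+1, (1|13)=+1; sign (−1)^0·+1^2·+1^4 = +1.
(a,b)_19: α=-3, u≡10; β=-2, v≡4 (mod 19); (10|19)=-1, (4|19)=+1; sign (−1)^0·-1^-2·+1^-3 = +1.
(a,b)_3: α=-3, u≡1; β=3, v≡1 (mod 3); (1|3)=+1, (1|3)=+1; sign (−1)^1·+1^3·+1^-3 = -1.
(a,b)_37: α=2, u≡33; β=1, v≡23 (mod 37); (33|37)=+1, (23|37)=-1; sign (−1)^0·+1^1·-1^2 = +1.
(a,b)_2: α=-9, β=-10; u≡3, v≡3 (mod 8); ε(u)ε(v)=1·1, αω(v)=-9·1, βω(u)=-10·1; sum ≡ 0  ⇒  +1.
(a,b)_5: α=-1, u≡1; β=0, v≡2 (mod 5); (1|5)=+1, (2|5)=-1; sign (−1)^0·+1^0·-1^-1 = -1.
(a,b)_31: α=1, u≡3; β=0, v≡2 (mod 31); (3|31)=-1, (2|31)=+1; sign (−1)^0·-1^0·+1^1 = +1.
(a,b)_11: α=2, u≡3; β=2, v≡7 (mod 11); (3|11)=+1, (7|11)=-1; sign (−1)^0·+1^2·-1^2 = +1.
(17670, -22533 / ℚ) ramifies at {3, 5}: a division algebra.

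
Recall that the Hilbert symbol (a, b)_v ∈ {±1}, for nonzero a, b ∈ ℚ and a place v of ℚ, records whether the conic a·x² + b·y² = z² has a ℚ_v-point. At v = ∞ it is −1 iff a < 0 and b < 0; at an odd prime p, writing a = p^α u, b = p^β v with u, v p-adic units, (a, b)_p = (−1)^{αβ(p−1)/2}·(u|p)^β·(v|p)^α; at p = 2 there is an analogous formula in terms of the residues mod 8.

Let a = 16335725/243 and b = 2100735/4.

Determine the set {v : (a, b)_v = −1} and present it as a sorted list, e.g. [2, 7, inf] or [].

Mod squares: a ≡ 6783, b ≡ 25935. Check v ∈ {∞, 2, 3, 5, 7, 13, 17, 19}.
v=3: a=3^-5·(≡2), b=3^5·(≡2) mod 3; (2|3)=-1, (2|3)=-1; (−1)^{-5·5·1}·(-1)^5·(-1)^-5 = -1.
v=7: a=7^1·(≡3), b=7^1·(≡2) mod 7; (3|7)=-1, (2|7)=+1; (−1)^{1·1·3}·(-1)^1·(+1)^1 = +1.
v=13: a=13^0·(≡9), b=13^1·(≡11) mod 13; (9|13)=+1, (11|13)=-1; (−1)^{0·1·6}·(+1)^1·(-1)^0 = +1.
v=2: v_2(a)=0, v_2(b)=-2; units ≡ 7, 7 (mod 8); ε·ε+αω+βω = 1·1+0·0+-2·0 ≡ 1  ⇒  (a,b)_2 = -1.
v=17: a=17^3·(≡2), b=17^0·(≡7) mod 17; (2|17)=+1, (7|17)=-1; (−1)^{3·0·8}·(+1)^0·(-1)^3 = -1.
v=5: a=5^2·(≡3), b=5^1·(≡3) mod 5; (3|5)=-1, (3|5)=-1; (−1)^{2·1·2}·(-1)^1·(-1)^2 = -1.
v=∞: 6783 > 0 and 25935 > 0  ⇒  (a,b)_∞ = +1.
v=19: a=19^1·(≡8), b=19^1·(≡1) mod 19; (8|19)=-1, (1|19)=+1; (−1)^{1·1·9}·(-1)^1·(+1)^1 = +1.
|Ram(6783, 25935)| = 4, even; anisotropic at {2, 3, 5, 17}.

[2, 3, 5, 17]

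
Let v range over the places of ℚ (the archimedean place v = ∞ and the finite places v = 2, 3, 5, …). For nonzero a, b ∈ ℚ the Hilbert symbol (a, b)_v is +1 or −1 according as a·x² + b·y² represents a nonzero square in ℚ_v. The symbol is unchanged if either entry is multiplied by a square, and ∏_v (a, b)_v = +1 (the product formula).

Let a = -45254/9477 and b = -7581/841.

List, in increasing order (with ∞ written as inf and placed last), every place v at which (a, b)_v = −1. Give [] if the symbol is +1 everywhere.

[2, 7, 13, inf]

Mod squares: a ≡ -4862, b ≡ -21. Check v ∈ {∞, 2, 3, 7, 11, 13, 17, 19, 29}.
v=17: a=17^1·(≡3), b=17^0·(≡15) mod 17; (3|17)=-1, (15|17)=+1; (−1)^{1·0·8}·(-1)^0·(+1)^1 = +1.
v=3: a=3^-6·(≡1), b=3^1·(≡2) mod 3; (1|3)=+1, (2|3)=-1; (−1)^{-6·1·1}·(+1)^1·(-1)^-6 = +1.
v=19: a=19^0·(≡18), b=19^2·(≡11) mod 19; (18|19)=-1, (11|19)=+1; (−1)^{0·2·9}·(-1)^2·(+1)^0 = +1.
v=7: a=7^0·(≡6), b=7^1·(≡2) mod 7; (6|7)=-1, (2|7)=+1; (−1)^{0·1·3}·(-1)^1·(+1)^0 = -1.
v=11: a=11^3·(≡9), b=11^0·(≡4) mod 11; (9|11)=+1, (4|11)=+1; (−1)^{3·0·5}·(+1)^0·(+1)^3 = +1.
v=13: a=13^-1·(≡12), b=13^0·(≡7) mod 13; (12|13)=+1, (7|13)=-1; (−1)^{-1·0·6}·(+1)^0·(-1)^-1 = -1.
v=2: v_2(a)=1, v_2(b)=0; units ≡ 1, 3 (mod 8); ε·ε+αω+βω = 0·1+1·1+0·0 ≡ 1  ⇒  (a,b)_2 = -1.
v=29: a=29^0·(≡12), b=29^-2·(≡17) mod 29; (12|29)=-1, (17|29)=-1; (−1)^{0·-2·14}·(-1)^-2·(-1)^0 = +1.
v=∞: -4862 < 0 and -21 < 0  ⇒  (a,b)_∞ = -1.
Ram(-4862, -21) = {2, 7, 13, ∞}; no ℚ_2-point on the conic.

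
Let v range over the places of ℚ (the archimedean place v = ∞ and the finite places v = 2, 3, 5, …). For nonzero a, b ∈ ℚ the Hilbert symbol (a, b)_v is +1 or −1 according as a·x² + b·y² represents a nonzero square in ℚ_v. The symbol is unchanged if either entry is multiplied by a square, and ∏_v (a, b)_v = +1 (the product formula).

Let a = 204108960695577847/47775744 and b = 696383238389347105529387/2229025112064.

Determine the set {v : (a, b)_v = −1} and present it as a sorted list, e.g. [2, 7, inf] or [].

[2, 29]

Mod squares: a ≡ 859183, b ≡ 29627. Check v ∈ {∞, 2, 3, 7, 13, 29, 43, 53}.
v=∞: 859183 > 0 and 29627 > 0  ⇒  (a,b)_∞ = +1.
v=53: a=53^1·(≡40), b=53^1·(≡24) mod 53; (40|53)=+1, (24|53)=+1; (−1)^{1·1·26}·(+1)^1·(+1)^1 = +1.
v=29: a=29^3·(≡2), b=29^4·(≡19) mod 29; (2|29)=-1, (19|29)=-1; (−1)^{3·4·14}·(-1)^4·(-1)^3 = -1.
v=43: a=43^1·(≡7), b=43^1·(≡31) mod 43; (7|43)=-1, (31|43)=+1; (−1)^{1·1·21}·(-1)^1·(+1)^1 = +1.
v=7: a=7^10·(≡5), b=7^16·(≡5) mod 7; (5|7)=-1, (5|7)=-1; (−1)^{10·16·3}·(-1)^16·(-1)^10 = +1.
v=2: v_2(a)=-16, v_2(b)=-22; units ≡ 7, 3 (mod 8); ε·ε+αω+βω = 1·1+-16·1+-22·0 ≡ 1  ⇒  (a,b)_2 = -1.
v=3: a=3^-6·(≡1), b=3^-12·(≡2) mod 3; (1|3)=+1, (2|3)=-1; (−1)^{-6·-12·1}·(+1)^-12·(-1)^-6 = +1.
v=13: a=13^1·(≡1), b=13^1·(≡3) mod 13; (1|13)=+1, (3|13)=+1; (−1)^{1·1·6}·(+1)^1·(+1)^1 = +1.
Ram(859183, 29627) = {2, 29}; no ℚ_2-point on the conic.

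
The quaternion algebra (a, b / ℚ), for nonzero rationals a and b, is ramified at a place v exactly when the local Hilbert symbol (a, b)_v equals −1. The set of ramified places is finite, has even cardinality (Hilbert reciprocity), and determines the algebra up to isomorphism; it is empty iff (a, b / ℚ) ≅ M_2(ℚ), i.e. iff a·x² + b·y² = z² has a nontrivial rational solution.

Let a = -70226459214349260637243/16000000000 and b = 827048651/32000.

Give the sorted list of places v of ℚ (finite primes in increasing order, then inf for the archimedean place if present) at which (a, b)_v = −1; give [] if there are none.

[]

(a, b) ≡ (-2021470, 55) mod (ℚ^×)²; places V = {2, 5, 11, 13, 17, 23, 29, 47, ∞}.
(a,b)_47: α=1, u≡21; β=0, v≡8 (mod 47); (21|47)=+1, (8|47)=+1; sign (−1)^0·+1^0·+1^1 = +1.
(a,b)_2: α=-13, β=-8; u≡1, v≡7 (mod 8); ε(u)ε(v)=0·1, αω(v)=-13·0, βω(u)=-8·0; sum ≡ 0  ⇒  +1.
(a,b)_5: α=-9, u≡1; β=-3, v≡1 (mod 5); (1|5)=+1, (1|5)=+1; sign (−1)^0·+1^-3·+1^-9 = +1.
(a,b)_29: α=6, u≡9; β=2, v≡15 (mod 29); (9|29)=+1, (15|29)=-1; sign (−1)^0·+1^2·-1^6 = +1.
(a,b)_23: α=1, u≡4; β=2, v≡9 (mod 23); (4|23)=+1, (9|23)=+1; sign (−1)^0·+1^2·+1^1 = +1.
(a,b)_11: α=3, u≡2; β=1, v≡9 (mod 11); (2|11)=-1, (9|11)=+1; sign (−1)^1·-1^1·+1^3 = +1.
(a,b)_17: α=1, u≡10; β=0, v≡16 (mod 17); (10|17)=-1, (16|17)=+1; sign (−1)^0·-1^0·+1^1 = +1.
(a,b)_∞: sgn(-2021470)=−, sgn(55)=+, so +1.
(a,b)_13: α=6, u≡9; β=2, v≡1 (mod 13); (9|13)=+1, (1|13)=+1; sign (−1)^0·+1^2·+1^6 = +1.
Ram(a, b) = ∅: the form -2021470·x² + 55·y² − z² is isotropic over every ℚ_v, so by Hasse–Minkowski it is isotropic over ℚ.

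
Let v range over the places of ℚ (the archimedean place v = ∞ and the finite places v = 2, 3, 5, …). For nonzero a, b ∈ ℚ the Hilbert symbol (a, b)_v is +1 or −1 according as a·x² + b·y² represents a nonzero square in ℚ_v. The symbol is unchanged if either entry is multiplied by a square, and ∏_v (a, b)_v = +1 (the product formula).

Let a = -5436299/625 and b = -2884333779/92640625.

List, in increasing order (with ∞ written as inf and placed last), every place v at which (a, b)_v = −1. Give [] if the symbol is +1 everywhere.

[19, inf]

Mod squares: a ≡ -11, b ≡ -19. Check v ∈ {∞, 2, 3, 5, 7, 11, 19, 37}.
v=5: a=5^-4·(≡1), b=5^-6·(≡4) mod 5; (1|5)=+1, (4|5)=+1; (−1)^{-4·-6·2}·(+1)^-6·(+1)^-4 = +1.
v=11: a=11^1·(≡6), b=11^-2·(≡1) mod 11; (6|11)=-1, (1|11)=+1; (−1)^{1·-2·5}·(-1)^-2·(+1)^1 = +1.
v=3: a=3^0·(≡1), b=3^4·(≡2) mod 3; (1|3)=+1, (2|3)=-1; (−1)^{0·4·1}·(+1)^4·(-1)^0 = +1.
v=∞: -11 < 0 and -19 < 0  ⇒  (a,b)_∞ = -1.
v=19: a=19^2·(≡15), b=19^1·(≡2) mod 19; (15|19)=-1, (2|19)=-1; (−1)^{2·1·9}·(-1)^1·(-1)^2 = -1.
v=2: v_2(a)=0, v_2(b)=0; units ≡ 5, 5 (mod 8); ε·ε+αω+βω = 0·0+0·1+0·1 ≡ 0  ⇒  (a,b)_2 = +1.
v=37: a=37^2·(≡3), b=37^4·(≡8) mod 37; (3|37)=+1, (8|37)=-1; (−1)^{2·4·18}·(+1)^4·(-1)^2 = +1.
v=7: a=7^0·(≡3), b=7^-2·(≡1) mod 7; (3|7)=-1, (1|7)=+1; (−1)^{0·-2·3}·(-1)^-2·(+1)^0 = +1.
|Ram(-11, -19)| = 2, even; anisotropic at {19, ∞}.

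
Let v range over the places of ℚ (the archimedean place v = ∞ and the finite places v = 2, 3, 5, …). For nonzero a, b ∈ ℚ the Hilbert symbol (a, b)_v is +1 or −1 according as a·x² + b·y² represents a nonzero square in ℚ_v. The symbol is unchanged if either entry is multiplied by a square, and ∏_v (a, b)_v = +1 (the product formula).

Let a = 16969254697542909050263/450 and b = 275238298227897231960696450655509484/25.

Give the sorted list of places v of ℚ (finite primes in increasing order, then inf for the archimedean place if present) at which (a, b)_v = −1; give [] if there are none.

[19, 23, 31, 37]

Mod squares: a ≡ 638894, b ≡ 17729179. Check v ∈ {∞, 2, 3, 5, 11, 13, 17, 19, 23, 29, 31, 37, 41, 43}.
v=43: a=43^1·(≡38), b=43^2·(≡16) mod 43; (38|43)=+1, (16|43)=+1; (−1)^{1·2·21}·(+1)^2·(+1)^1 = +1.
v=13: a=13^4·(≡10), b=13^3·(≡8) mod 13; (10|13)=+1, (8|13)=-1; (−1)^{4·3·6}·(+1)^3·(-1)^4 = +1.
v=5: a=5^-2·(≡1), b=5^-2·(≡4) mod 5; (1|5)=+1, (4|5)=+1; (−1)^{-2·-2·2}·(+1)^-2·(+1)^-2 = +1.
v=∞: 638894 > 0 and 17729179 > 0  ⇒  (a,b)_∞ = +1.
v=11: a=11^0·(≡4), b=11^2·(≡10) mod 11; (4|11)=+1, (10|11)=-1; (−1)^{0·2·5}·(+1)^2·(-1)^0 = +1.
v=3: a=3^-2·(≡2), b=3^0·(≡1) mod 3; (2|3)=-1, (1|3)=+1; (−1)^{-2·0·1}·(-1)^0·(+1)^-2 = +1.
v=19: a=19^1·(≡14), b=19^2·(≡15) mod 19; (14|19)=-1, (15|19)=-1; (−1)^{1·2·9}·(-1)^2·(-1)^1 = -1.
v=23: a=23^1·(≡17), b=23^2·(≡5) mod 23; (17|23)=-1, (5|23)=-1; (−1)^{1·2·11}·(-1)^2·(-1)^1 = -1.
v=29: a=29^2·(≡13), b=29^3·(≡11) mod 29; (13|29)=+1, (11|29)=-1; (−1)^{2·3·14}·(+1)^3·(-1)^2 = +1.
v=17: a=17^1·(≡14), b=17^2·(≡1) mod 17; (14|17)=-1, (1|17)=+1; (−1)^{1·2·8}·(-1)^2·(+1)^1 = +1.
v=31: a=31^2·(≡13), b=31^3·(≡30) mod 31; (13|31)=-1, (30|31)=-1; (−1)^{2·3·15}·(-1)^3·(-1)^2 = -1.
v=2: v_2(a)=-1, v_2(b)=2; units ≡ 7, 3 (mod 8); ε·ε+αω+βω = 1·1+-1·1+2·0 ≡ 0  ⇒  (a,b)_2 = +1.
v=41: a=41^2·(≡5), b=41^3·(≡23) mod 41; (5|41)=+1, (23|41)=+1; (−1)^{2·3·20}·(+1)^3·(+1)^2 = +1.
v=37: a=37^2·(≡29), b=37^3·(≡20) mod 37; (29|37)=-1, (20|37)=-1; (−1)^{2·3·18}·(-1)^3·(-1)^2 = -1.
(638894, 17729179 / ℚ) ramifies at {19, 23, 31, 37}: a division algebra.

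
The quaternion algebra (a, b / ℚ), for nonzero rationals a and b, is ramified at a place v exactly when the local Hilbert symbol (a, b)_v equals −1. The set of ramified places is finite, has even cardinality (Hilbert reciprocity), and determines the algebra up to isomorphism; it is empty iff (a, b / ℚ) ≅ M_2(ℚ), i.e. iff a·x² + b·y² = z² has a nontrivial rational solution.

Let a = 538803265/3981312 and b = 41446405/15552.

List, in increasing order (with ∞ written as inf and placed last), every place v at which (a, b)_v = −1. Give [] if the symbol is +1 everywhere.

[2, 3, 5, 13]

(a, b) ≡ (1155, 15015) mod (ℚ^×)²; places V = {2, 3, 5, 7, 11, 13, ∞}.
(a,b)_∞: sgn(1155)=+, sgn(15015)=+, so +1.
(a,b)_7: α=3, u≡1; β=3, v≡3 (mod 7); (1|7)=+1, (3|7)=-1; sign (−1)^1·+1^3·-1^3 = +1.
(a,b)_3: α=-5, u≡1; β=-5, v≡1 (mod 3); (1|3)=+1, (1|3)=+1; sign (−1)^1·+1^-5·+1^-5 = -1.
(a,b)_13: α=4, u≡8; β=3, v≡7 (mod 13); (8|13)=-1, (7|13)=-1; sign (−1)^0·-1^3·-1^4 = -1.
(a,b)_5: α=1, u≡4; β=1, v≡3 (mod 5); (4|5)=+1, (3|5)=-1; sign (−1)^0·+1^1·-1^1 = -1.
(a,b)_2: α=-14, β=-6; u≡3, v≡7 (mod 8); ε(u)ε(v)=1·1, αω(v)=-14·0, βω(u)=-6·1; sum ≡ 1  ⇒  -1.
(a,b)_11: α=1, u≡10; β=1, v≡4 (mod 11); (10|11)=-1, (4|11)=+1; sign (−1)^1·-1^1·+1^1 = +1.
(1155, 15015 / ℚ) ramifies at {2, 3, 5, 13}: a division algebra.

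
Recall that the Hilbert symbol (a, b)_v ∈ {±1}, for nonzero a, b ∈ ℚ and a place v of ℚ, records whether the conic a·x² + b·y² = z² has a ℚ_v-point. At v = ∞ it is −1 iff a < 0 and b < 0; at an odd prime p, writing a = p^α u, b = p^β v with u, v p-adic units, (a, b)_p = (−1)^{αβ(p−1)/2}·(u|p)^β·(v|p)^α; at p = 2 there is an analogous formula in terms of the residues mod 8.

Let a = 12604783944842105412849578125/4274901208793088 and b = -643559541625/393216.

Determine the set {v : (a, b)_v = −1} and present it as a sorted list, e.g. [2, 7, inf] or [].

(a, b) ≡ (39, -2310) mod (ℚ^×)²; places V = {2, 3, 5, 7, 11, 13, 17, 37, ∞}.
(a,b)_∞: sgn(39)=+, sgn(-2310)=−, so +1.
(a,b)_17: α=6, u≡11; β=2, v≡13 (mod 17); (11|17)=-1, (13|17)=+1; sign (−1)^0·-1^2·+1^6 = +1.
(a,b)_37: α=6, u≡35; β=2, v≡28 (mod 37); (35|37)=-1, (28|37)=+1; sign (−1)^0·-1^2·+1^6 = +1.
(a,b)_3: α=-5, u≡1; β=-1, v≡1 (mod 3); (1|3)=+1, (1|3)=+1; sign (−1)^1·+1^-1·+1^-5 = -1.
(a,b)_7: α=2, u≡2; β=1, v≡5 (mod 7); (2|7)=+1, (5|7)=-1; sign (−1)^0·+1^1·-1^2 = +1.
(a,b)_13: α=3, u≡9; β=2, v≡1 (mod 13); (9|13)=+1, (1|13)=+1; sign (−1)^0·+1^2·+1^3 = +1.
(a,b)_5: α=6, u≡1; β=3, v≡2 (mod 5); (1|5)=+1, (2|5)=-1; sign (−1)^0·+1^3·-1^6 = +1.
(a,b)_11: α=2, u≡8; β=1, v≡8 (mod 11); (8|11)=-1, (8|11)=-1; sign (−1)^0·-1^1·-1^2 = -1.
(a,b)_2: α=-44, β=-17; u≡7, v≡5 (mod 8); ε(u)ε(v)=1·0, αω(v)=-44·1, βω(u)=-17·0; sum ≡ 0  ⇒  +1.
(39, -2310 / ℚ) ramifies at {3, 11}: a division algebra.

[3, 11]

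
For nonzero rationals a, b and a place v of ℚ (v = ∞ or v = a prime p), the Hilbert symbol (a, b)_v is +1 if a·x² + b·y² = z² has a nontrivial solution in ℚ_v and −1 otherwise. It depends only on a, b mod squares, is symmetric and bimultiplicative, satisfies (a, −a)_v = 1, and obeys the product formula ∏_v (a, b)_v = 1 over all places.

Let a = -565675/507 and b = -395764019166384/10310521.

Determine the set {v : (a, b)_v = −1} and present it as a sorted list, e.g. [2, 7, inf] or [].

(a, b) ≡ (-561, -11) mod (ℚ^×)²; places V = {2, 3, 5, 11, 13, 17, 19, ∞}.
(a,b)_13: α=-2, u≡11; β=-4, v≡8 (mod 13); (11|13)=-1, (8|13)=-1; sign (−1)^0·-1^-4·-1^-2 = +1.
(a,b)_17: α=1, u≡2; β=2, v≡10 (mod 17); (2|17)=+1, (10|17)=-1; sign (−1)^0·+1^2·-1^1 = -1.
(a,b)_19: α=0, u≡17; β=-2, v≡3 (mod 19); (17|19)=+1, (3|19)=-1; sign (−1)^0·+1^-2·-1^0 = +1.
(a,b)_11: α=3, u≡4; β=5, v≡8 (mod 11); (4|11)=+1, (8|11)=-1; sign (−1)^1·+1^5·-1^3 = +1.
(a,b)_∞: sgn(-561)=−, sgn(-11)=−, so -1.
(a,b)_3: α=-1, u≡2; β=12, v≡1 (mod 3); (2|3)=-1, (1|3)=+1; sign (−1)^0·-1^12·+1^-1 = +1.
(a,b)_2: α=0, β=4; u≡7, v≡5 (mod 8); ε(u)ε(v)=1·0, αω(v)=0·1, βω(u)=4·0; sum ≡ 0  ⇒  +1.
(a,b)_5: α=2, u≡4; β=0, v≡1 (mod 5); (4|5)=+1, (1|5)=+1; sign (−1)^0·+1^0·+1^2 = +1.
(-561, -11 / ℚ) ramifies at {17, ∞}: a division algebra.

[17, inf]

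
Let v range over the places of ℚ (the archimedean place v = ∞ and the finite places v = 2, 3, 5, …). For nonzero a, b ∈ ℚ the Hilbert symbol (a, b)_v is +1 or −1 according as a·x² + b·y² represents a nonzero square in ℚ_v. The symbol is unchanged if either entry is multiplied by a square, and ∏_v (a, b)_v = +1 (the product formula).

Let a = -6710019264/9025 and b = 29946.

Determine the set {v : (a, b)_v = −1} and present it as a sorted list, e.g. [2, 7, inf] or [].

(a, b) ≡ (-851, 29946) mod (ℚ^×)²; places V = {2, 3, 5, 7, 13, 19, 23, 31, 37, ∞}.
(a,b)_23: α=1, u≡4; β=1, v≡14 (mod 23); (4|23)=+1, (14|23)=-1; sign (−1)^1·+1^1·-1^1 = +1.
(a,b)_∞: sgn(-851)=−, sgn(29946)=+, so +1.
(a,b)_13: α=2, u≡2; β=0, v≡7 (mod 13); (2|13)=-1, (7|13)=-1; sign (−1)^0·-1^0·-1^2 = +1.
(a,b)_31: α=0, u≡13; β=1, v≡5 (mod 31); (13|31)=-1, (5|31)=+1; sign (−1)^0·-1^1·+1^0 = -1.
(a,b)_5: α=-2, u≡1; β=0, v≡1 (mod 5); (1|5)=+1, (1|5)=+1; sign (−1)^0·+1^0·+1^-2 = +1.
(a,b)_2: α=6, β=1; u≡5, v≡5 (mod 8); ε(u)ε(v)=0·0, αω(v)=6·1, βω(u)=1·1; sum ≡ 1  ⇒  -1.
(a,b)_37: α=1, u≡24; β=0, v≡13 (mod 37); (24|37)=-1, (13|37)=-1; sign (−1)^0·-1^0·-1^1 = -1.
(a,b)_3: α=6, u≡1; β=1, v≡1 (mod 3); (1|3)=+1, (1|3)=+1; sign (−1)^0·+1^1·+1^6 = +1.
(a,b)_7: α=0, u≡5; β=1, v≡1 (mod 7); (5|7)=-1, (1|7)=+1; sign (−1)^0·-1^1·+1^0 = -1.
(a,b)_19: α=-2, u≡17; β=0, v≡2 (mod 19); (17|19)=+1, (2|19)=-1; sign (−1)^0·+1^0·-1^-2 = +1.
Ram(-851, 29946) = {2, 7, 31, 37}; no ℚ_2-point on the conic.

[2, 7, 31, 37]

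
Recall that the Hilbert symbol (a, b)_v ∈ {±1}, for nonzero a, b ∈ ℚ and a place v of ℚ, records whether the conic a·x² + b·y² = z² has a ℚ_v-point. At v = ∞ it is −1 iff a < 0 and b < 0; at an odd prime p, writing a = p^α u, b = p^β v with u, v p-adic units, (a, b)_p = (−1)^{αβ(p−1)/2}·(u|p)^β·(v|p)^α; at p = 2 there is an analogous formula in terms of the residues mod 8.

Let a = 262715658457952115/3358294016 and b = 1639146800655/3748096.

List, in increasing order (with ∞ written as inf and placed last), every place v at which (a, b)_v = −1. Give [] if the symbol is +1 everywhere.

[5, 19]

(a, b) ≡ (17290, 455) mod (ℚ^×)²; places V = {2, 3, 5, 7, 11, 13, 19, ∞}.
(a,b)_5: α=1, u≡3; β=1, v≡1 (mod 5); (3|5)=-1, (1|5)=+1; sign (−1)^0·-1^1·+1^1 = -1.
(a,b)_13: α=3, u≡4; β=3, v≡10 (mod 13); (4|13)=+1, (10|13)=+1; sign (−1)^0·+1^3·+1^3 = +1.
(a,b)_7: α=-1, u≡6; β=1, v≡2 (mod 7); (6|7)=-1, (2|7)=+1; sign (−1)^1·-1^1·+1^-1 = +1.
(a,b)_2: α=-15, β=-8; u≡5, v≡7 (mod 8); ε(u)ε(v)=0·1, αω(v)=-15·0, βω(u)=-8·1; sum ≡ 0  ⇒  +1.
(a,b)_3: α=20, u≡1; β=10, v≡2 (mod 3); (1|3)=+1, (2|3)=-1; sign (−1)^0·+1^10·-1^20 = +1.
(a,b)_11: α=-4, u≡5; β=-4, v≡4 (mod 11); (5|11)=+1, (4|11)=+1; sign (−1)^0·+1^-4·+1^-4 = +1.
(a,b)_19: α=3, u≡7; β=2, v≡8 (mod 19); (7|19)=+1, (8|19)=-1; sign (−1)^0·+1^2·-1^3 = -1.
(a,b)_∞: sgn(17290)=+, sgn(455)=+, so +1.
|Ram(17290, 455)| = 2, even; anisotropic at {5, 19}.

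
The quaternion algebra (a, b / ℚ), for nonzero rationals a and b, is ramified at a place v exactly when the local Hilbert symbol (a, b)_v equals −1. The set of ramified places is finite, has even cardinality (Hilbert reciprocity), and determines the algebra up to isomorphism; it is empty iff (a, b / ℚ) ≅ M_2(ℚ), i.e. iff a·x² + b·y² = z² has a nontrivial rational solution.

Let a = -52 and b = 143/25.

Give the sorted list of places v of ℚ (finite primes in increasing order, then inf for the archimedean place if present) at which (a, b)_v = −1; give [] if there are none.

(a, b) ≡ (-13, 143) mod (ℚ^×)²; places V = {2, 5, 11, 13, ∞}.
(a,b)_5: α=0, u≡3; β=-2, v≡3 (mod 5); (3|5)=-1, (3|5)=-1; sign (−1)^0·-1^-2·-1^0 = +1.
(a,b)_13: α=1, u≡9; β=1, v≡2 (mod 13); (9|13)=+1, (2|13)=-1; sign (−1)^0·+1^1·-1^1 = -1.
(a,b)_11: α=0, u≡3; β=1, v≡8 (mod 11); (3|11)=+1, (8|11)=-1; sign (−1)^0·+1^1·-1^0 = +1.
(a,b)_∞: sgn(-13)=−, sgn(143)=+, so +1.
(a,b)_2: α=2, β=0; u≡3, v≡7 (mod 8); ε(u)ε(v)=1·1, αω(v)=2·0, βω(u)=0·1; sum ≡ 1  ⇒  -1.
(-13, 143 / ℚ) ramifies at {2, 13}: a division algebra.

[2, 13]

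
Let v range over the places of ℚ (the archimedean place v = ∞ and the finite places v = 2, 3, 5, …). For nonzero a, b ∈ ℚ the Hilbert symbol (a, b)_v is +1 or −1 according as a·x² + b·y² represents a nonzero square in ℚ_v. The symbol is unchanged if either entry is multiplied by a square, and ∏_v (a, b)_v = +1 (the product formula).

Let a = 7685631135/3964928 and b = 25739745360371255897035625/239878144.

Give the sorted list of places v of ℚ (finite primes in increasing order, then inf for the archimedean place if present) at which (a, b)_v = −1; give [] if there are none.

[5, 7, 13, 41]

Mod squares: a ≡ 4030, b ≡ 8897. Check v ∈ {∞, 2, 3, 5, 7, 11, 13, 17, 29, 31, 41}.
v=3: a=3^4·(≡1), b=3^0·(≡2) mod 3; (1|3)=+1, (2|3)=-1; (−1)^{4·0·1}·(+1)^0·(-1)^4 = +1.
v=7: a=7^2·(≡3), b=7^5·(≡4) mod 7; (3|7)=-1, (4|7)=+1; (−1)^{2·5·3}·(-1)^5·(+1)^2 = -1.
v=2: v_2(a)=-15, v_2(b)=-14; units ≡ 7, 1 (mod 8); ε·ε+αω+βω = 1·0+-15·0+-14·0 ≡ 0  ⇒  (a,b)_2 = +1.
v=∞: 4030 > 0 and 8897 > 0  ⇒  (a,b)_∞ = +1.
v=29: a=29^0·(≡5), b=29^2·(≡16) mod 29; (5|29)=+1, (16|29)=+1; (−1)^{0·2·14}·(+1)^2·(+1)^0 = +1.
v=13: a=13^1·(≡5), b=13^4·(≡5) mod 13; (5|13)=-1, (5|13)=-1; (−1)^{1·4·6}·(-1)^4·(-1)^1 = -1.
v=31: a=31^3·(≡30), b=31^3·(≡28) mod 31; (30|31)=-1, (28|31)=+1; (−1)^{3·3·15}·(-1)^3·(+1)^3 = +1.
v=11: a=11^-2·(≡5), b=11^-4·(≡4) mod 11; (5|11)=+1, (4|11)=+1; (−1)^{-2·-4·5}·(+1)^-4·(+1)^-2 = +1.
v=5: a=5^1·(≡4), b=5^4·(≡3) mod 5; (4|5)=+1, (3|5)=-1; (−1)^{1·4·2}·(+1)^4·(-1)^1 = -1.
v=41: a=41^0·(≡7), b=41^1·(≡35) mod 41; (7|41)=-1, (35|41)=-1; (−1)^{0·1·20}·(-1)^1·(-1)^0 = -1.
v=17: a=17^0·(≡2), b=17^4·(≡7) mod 17; (2|17)=+1, (7|17)=-1; (−1)^{0·4·8}·(+1)^4·(-1)^0 = +1.
Ram(4030, 8897) = {5, 7, 13, 41}; no ℚ_5-point on the conic.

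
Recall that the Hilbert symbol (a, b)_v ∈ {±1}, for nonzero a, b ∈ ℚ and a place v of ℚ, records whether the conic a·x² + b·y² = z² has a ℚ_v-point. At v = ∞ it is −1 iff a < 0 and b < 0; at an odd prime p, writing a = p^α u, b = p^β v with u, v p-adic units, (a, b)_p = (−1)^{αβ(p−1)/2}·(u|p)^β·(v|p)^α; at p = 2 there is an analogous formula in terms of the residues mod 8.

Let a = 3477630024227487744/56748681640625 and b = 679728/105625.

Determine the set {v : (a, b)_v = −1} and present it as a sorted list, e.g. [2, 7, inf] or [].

[3, 5, 7, 19]

(a, b) ≡ (285285, 3) mod (ℚ^×)²; places V = {2, 3, 5, 7, 11, 13, 17, 19, 23, ∞}.
(a,b)_13: α=-3, u≡10; β=-2, v≡10 (mod 13); (10|13)=+1, (10|13)=+1; sign (−1)^0·+1^-2·+1^-3 = +1.
(a,b)_2: α=20, β=4; u≡5, v≡3 (mod 8); ε(u)ε(v)=0·1, αω(v)=20·1, βω(u)=4·1; sum ≡ 0  ⇒  +1.
(a,b)_11: α=3, u≡8; β=0, v≡9 (mod 11); (8|11)=-1, (9|11)=+1; sign (−1)^0·-1^0·+1^3 = +1.
(a,b)_7: α=5, u≡1; β=2, v≡6 (mod 7); (1|7)=+1, (6|7)=-1; sign (−1)^0·+1^2·-1^5 = -1.
(a,b)_17: α=2, u≡13; β=2, v≡10 (mod 17); (13|17)=+1, (10|17)=-1; sign (−1)^0·+1^2·-1^2 = +1.
(a,b)_∞: sgn(285285)=+, sgn(3)=+, so +1.
(a,b)_19: α=1, u≡16; β=0, v≡15 (mod 19); (16|19)=+1, (15|19)=-1; sign (−1)^0·+1^0·-1^1 = -1.
(a,b)_5: α=-11, u≡3; β=-4, v≡2 (mod 5); (3|5)=-1, (2|5)=-1; sign (−1)^0·-1^-4·-1^-11 = -1.
(a,b)_23: α=-2, u≡9; β=0, v≡1 (mod 23); (9|23)=+1, (1|23)=+1; sign (−1)^0·+1^0·+1^-2 = +1.
(a,b)_3: α=3, u≡1; β=1, v≡1 (mod 3); (1|3)=+1, (1|3)=+1; sign (−1)^1·+1^1·+1^3 = -1.
|Ram(285285, 3)| = 4, even; anisotropic at {3, 5, 7, 19}.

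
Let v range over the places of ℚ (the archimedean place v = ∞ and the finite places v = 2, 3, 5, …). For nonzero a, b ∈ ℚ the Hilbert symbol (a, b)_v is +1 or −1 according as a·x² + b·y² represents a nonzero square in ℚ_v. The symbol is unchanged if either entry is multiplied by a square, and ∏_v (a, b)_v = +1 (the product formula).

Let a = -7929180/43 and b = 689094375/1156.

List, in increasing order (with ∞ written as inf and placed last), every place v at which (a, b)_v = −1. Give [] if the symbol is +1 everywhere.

[2, 3, 19, 23]

Mod squares: a ≡ -193285, b ≡ 1311. Check v ∈ {∞, 2, 3, 5, 7, 17, 19, 23, 29, 31, 43}.
v=7: a=7^2·(≡6), b=7^0·(≡4) mod 7; (6|7)=-1, (4|7)=+1; (−1)^{2·0·3}·(-1)^0·(+1)^2 = +1.
v=43: a=43^-1·(≡20), b=43^0·(≡38) mod 43; (20|43)=-1, (38|43)=+1; (−1)^{-1·0·21}·(-1)^0·(+1)^-1 = +1.
v=19: a=19^0·(≡18), b=19^1·(≡2) mod 19; (18|19)=-1, (2|19)=-1; (−1)^{0·1·9}·(-1)^1·(-1)^0 = -1.
v=23: a=23^0·(≡15), b=23^1·(≡11) mod 23; (15|23)=-1, (11|23)=-1; (−1)^{0·1·11}·(-1)^1·(-1)^0 = -1.
v=∞: -193285 < 0 and 1311 > 0  ⇒  (a,b)_∞ = +1.
v=17: a=17^0·(≡5), b=17^-2·(≡1) mod 17; (5|17)=-1, (1|17)=+1; (−1)^{0·-2·8}·(-1)^-2·(+1)^0 = +1.
v=2: v_2(a)=2, v_2(b)=-2; units ≡ 3, 7 (mod 8); ε·ε+αω+βω = 1·1+2·0+-2·1 ≡ 1  ⇒  (a,b)_2 = -1.
v=5: a=5^1·(≡3), b=5^4·(≡1) mod 5; (3|5)=-1, (1|5)=+1; (−1)^{1·4·2}·(-1)^4·(+1)^1 = +1.
v=29: a=29^1·(≡16), b=29^2·(≡5) mod 29; (16|29)=+1, (5|29)=+1; (−1)^{1·2·14}·(+1)^2·(+1)^1 = +1.
v=31: a=31^1·(≡13), b=31^0·(≡20) mod 31; (13|31)=-1, (20|31)=+1; (−1)^{1·0·15}·(-1)^0·(+1)^1 = +1.
v=3: a=3^2·(≡2), b=3^1·(≡2) mod 3; (2|3)=-1, (2|3)=-1; (−1)^{2·1·1}·(-1)^1·(-1)^2 = -1.
|Ram(-193285, 1311)| = 4, even; anisotropic at {2, 3, 19, 23}.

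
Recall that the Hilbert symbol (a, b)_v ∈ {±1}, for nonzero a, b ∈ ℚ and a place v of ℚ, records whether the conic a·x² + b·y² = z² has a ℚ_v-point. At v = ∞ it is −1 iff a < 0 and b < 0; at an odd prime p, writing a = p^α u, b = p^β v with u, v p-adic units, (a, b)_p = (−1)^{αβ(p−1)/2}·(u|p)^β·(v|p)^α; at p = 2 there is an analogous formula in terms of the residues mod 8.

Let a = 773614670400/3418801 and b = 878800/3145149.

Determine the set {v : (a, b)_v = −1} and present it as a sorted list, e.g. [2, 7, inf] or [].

[3, 7]

(a, b) ≡ (209, 273) mod (ℚ^×)²; places V = {2, 3, 5, 7, 11, 13, 19, 43, ∞}.
(a,b)_7: α=0, u≡5; β=-1, v≡4 (mod 7); (5|7)=-1, (4|7)=+1; sign (−1)^0·-1^-1·+1^0 = -1.
(a,b)_43: α=-4, u≡22; β=-2, v≡38 (mod 43); (22|43)=-1, (38|43)=+1; sign (−1)^0·-1^-2·+1^-4 = +1.
(a,b)_11: α=1, u≡8; β=0, v≡3 (mod 11); (8|11)=-1, (3|11)=+1; sign (−1)^0·-1^0·+1^1 = +1.
(a,b)_∞: sgn(209)=+, sgn(273)=+, so +1.
(a,b)_2: α=6, β=4; u≡1, v≡1 (mod 8); ε(u)ε(v)=0·0, αω(v)=6·0, βω(u)=4·0; sum ≡ 0  ⇒  +1.
(a,b)_13: α=4, u≡9; β=3, v≡7 (mod 13); (9|13)=+1, (7|13)=-1; sign (−1)^0·+1^3·-1^4 = +1.
(a,b)_5: α=2, u≡1; β=2, v≡3 (mod 5); (1|5)=+1, (3|5)=-1; sign (−1)^0·+1^2·-1^2 = +1.
(a,b)_19: α=1, u≡16; β=0, v≡4 (mod 19); (16|19)=+1, (4|19)=+1; sign (−1)^0·+1^0·+1^1 = +1.
(a,b)_3: α=4, u≡2; β=-5, v≡1 (mod 3); (2|3)=-1, (1|3)=+1; sign (−1)^0·-1^-5·+1^4 = -1.
Ram(209, 273) = {3, 7}; no ℚ_3-point on the conic.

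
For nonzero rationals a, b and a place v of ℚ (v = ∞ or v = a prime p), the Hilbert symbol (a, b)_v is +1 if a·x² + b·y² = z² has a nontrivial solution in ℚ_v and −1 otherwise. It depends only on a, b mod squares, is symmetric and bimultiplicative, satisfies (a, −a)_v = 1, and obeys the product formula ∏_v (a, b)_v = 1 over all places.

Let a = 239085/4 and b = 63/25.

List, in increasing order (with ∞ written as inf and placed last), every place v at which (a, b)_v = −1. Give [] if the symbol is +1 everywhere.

[5, 7, 11, 23]

(a, b) ≡ (26565, 7) mod (ℚ^×)²; places V = {2, 3, 5, 7, 11, 23, ∞}.
(a,b)_2: α=-2, β=0; u≡5, v≡7 (mod 8); ε(u)ε(v)=0·1, αω(v)=-2·0, βω(u)=0·1; sum ≡ 0  ⇒  +1.
(a,b)_5: α=1, u≡3; β=-2, v≡3 (mod 5); (3|5)=-1, (3|5)=-1; sign (−1)^0·-1^-2·-1^1 = -1.
(a,b)_11: α=1, u≡8; β=0, v≡10 (mod 11); (8|11)=-1, (10|11)=-1; sign (−1)^0·-1^0·-1^1 = -1.
(a,b)_∞: sgn(26565)=+, sgn(7)=+, so +1.
(a,b)_7: α=1, u≡4; β=1, v≡4 (mod 7); (4|7)=+1, (4|7)=+1; sign (−1)^1·+1^1·+1^1 = -1.
(a,b)_3: α=3, u≡2; β=2, v≡1 (mod 3); (2|3)=-1, (1|3)=+1; sign (−1)^0·-1^2·+1^3 = +1.
(a,b)_23: α=1, u≡17; β=0, v≡20 (mod 23); (17|23)=-1, (20|23)=-1; sign (−1)^0·-1^0·-1^1 = -1.
(26565, 7 / ℚ) ramifies at {5, 7, 11, 23}: a division algebra.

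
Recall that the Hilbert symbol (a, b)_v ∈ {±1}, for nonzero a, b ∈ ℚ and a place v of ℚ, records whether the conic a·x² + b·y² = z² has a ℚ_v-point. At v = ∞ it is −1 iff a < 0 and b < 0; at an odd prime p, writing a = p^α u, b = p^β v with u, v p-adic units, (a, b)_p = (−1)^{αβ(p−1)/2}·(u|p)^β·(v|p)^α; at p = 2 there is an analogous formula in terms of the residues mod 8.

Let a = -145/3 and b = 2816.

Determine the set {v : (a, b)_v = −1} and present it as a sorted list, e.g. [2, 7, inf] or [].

Mod squares: a ≡ -435, b ≡ 11. Check v ∈ {∞, 2, 3, 5, 11, 29}.
v=2: v_2(a)=0, v_2(b)=8; units ≡ 5, 3 (mod 8); ε·ε+αω+βω = 0·1+0·1+8·1 ≡ 0  ⇒  (a,b)_2 = +1.
v=29: a=29^1·(≡8), b=29^0·(≡3) mod 29; (8|29)=-1, (3|29)=-1; (−1)^{1·0·14}·(-1)^0·(-1)^1 = -1.
v=∞: -435 < 0 and 11 > 0  ⇒  (a,b)_∞ = +1.
v=5: a=5^1·(≡2), b=5^0·(≡1) mod 5; (2|5)=-1, (1|5)=+1; (−1)^{1·0·2}·(-1)^0·(+1)^1 = +1.
v=11: a=11^0·(≡3), b=11^1·(≡3) mod 11; (3|11)=+1, (3|11)=+1; (−1)^{0·1·5}·(+1)^1·(+1)^0 = +1.
v=3: a=3^-1·(≡2), b=3^0·(≡2) mod 3; (2|3)=-1, (2|3)=-1; (−1)^{-1·0·1}·(-1)^0·(-1)^-1 = -1.
|Ram(-435, 11)| = 2, even; anisotropic at {3, 29}.

[3, 29]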